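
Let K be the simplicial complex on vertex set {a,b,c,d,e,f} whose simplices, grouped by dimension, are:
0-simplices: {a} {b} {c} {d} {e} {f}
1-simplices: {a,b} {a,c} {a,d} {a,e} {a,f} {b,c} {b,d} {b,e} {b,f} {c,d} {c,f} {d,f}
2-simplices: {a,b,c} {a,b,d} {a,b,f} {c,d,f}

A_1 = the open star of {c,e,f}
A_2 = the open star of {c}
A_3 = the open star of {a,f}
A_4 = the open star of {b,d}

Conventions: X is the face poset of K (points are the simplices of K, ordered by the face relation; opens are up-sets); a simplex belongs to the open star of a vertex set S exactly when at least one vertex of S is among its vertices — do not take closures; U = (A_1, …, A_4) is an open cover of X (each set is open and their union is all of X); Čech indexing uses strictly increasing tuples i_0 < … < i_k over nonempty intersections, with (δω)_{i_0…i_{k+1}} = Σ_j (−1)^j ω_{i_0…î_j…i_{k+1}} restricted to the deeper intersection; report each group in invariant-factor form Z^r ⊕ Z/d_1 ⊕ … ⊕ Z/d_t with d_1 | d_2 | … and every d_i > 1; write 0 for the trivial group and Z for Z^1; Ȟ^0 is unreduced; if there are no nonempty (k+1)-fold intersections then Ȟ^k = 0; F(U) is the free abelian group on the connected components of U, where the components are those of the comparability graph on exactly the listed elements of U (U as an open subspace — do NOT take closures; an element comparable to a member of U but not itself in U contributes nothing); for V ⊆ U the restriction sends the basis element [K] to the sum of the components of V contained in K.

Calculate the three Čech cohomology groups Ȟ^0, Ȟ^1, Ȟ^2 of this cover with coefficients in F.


Ȟ^0(U;F) ≅ Z, Ȟ^1(U;F) ≅ Z^3 and Ȟ^2(U;F) ≅ 0

nerve simplices:
  A1={{c},{e},{f},{a,c},{a,e},{a,f},{b,c},{b,e},{b,f},{c,d},{c,f},{d,f},{a,b,c},{a,b,f},{c,d,f}} A2={{c},{a,c},{b,c},{c,d},{c,f},{a,b,c},{c,d,f}} A3={{a},{f},{a,b},{a,c},{a,d},{a,e},{a,f},{b,f},{c,f},{d,f},{a,b,c},{a,b,d},{a,b,f},{c,d,f}} A4={{b},{d},{a,b},{a,d},{b,c},{b,d},{b,e},{b,f},{c,d},{d,f},{a,b,c},{a,b,d},{a,b,f},{c,d,f}}
  A12={{c},{a,c},{b,c},{c,d},{c,f},{a,b,c},{c,d,f}} A13={{f},{a,c},{a,e},{a,f},{b,f},{c,f},{d,f},{a,b,c},{a,b,f},{c,d,f}} A14={{b,c},{b,e},{b,f},{c,d},{d,f},{a,b,c},{a,b,f},{c,d,f}} A23={{a,c},{c,f},{a,b,c},{c,d,f}} A24={{b,c},{c,d},{a,b,c},{c,d,f}} A34={{a,b},{a,d},{b,f},{d,f},{a,b,c},{a,b,d},{a,b,f},{c,d,f}}
  A123={{a,c},{c,f},{a,b,c},{c,d,f}} A124={{b,c},{c,d},{a,b,c},{c,d,f}} A134={{b,f},{d,f},{a,b,c},{a,b,f},{c,d,f}} A234={{a,b,c},{c,d,f}}
  A1234={{a,b,c},{c,d,f}}
components per intersection:
  A1: {{c},{f},{a,c},{a,f},{b,c},{b,f},{c,d},{c,f},{d,f},{a,b,c},{a,b,f},{c,d,f}} {{e},{a,e},{b,e}}
  A2: {{c},{a,c},{b,c},{c,d},{c,f},{a,b,c},{c,d,f}}
  A3: {{a},{f},{a,b},{a,c},{a,d},{a,e},{a,f},{b,f},{c,f},{d,f},{a,b,c},{a,b,d},{a,b,f},{c,d,f}}
  A4: {{b},{d},{a,b},{a,d},{b,c},{b,d},{b,e},{b,f},{c,d},{d,f},{a,b,c},{a,b,d},{a,b,f},{c,d,f}}
  A12: {{c},{a,c},{b,c},{c,d},{c,f},{a,b,c},{c,d,f}}
  A13: {{f},{a,f},{b,f},{c,f},{d,f},{a,b,f},{c,d,f}} {{a,c},{a,b,c}} {{a,e}}
  A14: {{b,c},{a,b,c}} {{b,e}} {{b,f},{a,b,f}} {{c,d},{d,f},{c,d,f}}
  A23: {{a,c},{a,b,c}} {{c,f},{c,d,f}}
  A24: {{b,c},{a,b,c}} {{c,d},{c,d,f}}
  A34: {{a,b},{a,d},{b,f},{a,b,c},{a,b,d},{a,b,f}} {{d,f},{c,d,f}}
  A123: {{a,c},{a,b,c}} {{c,f},{c,d,f}}
  A124: {{b,c},{a,b,c}} {{c,d},{c,d,f}}
  A134: {{b,f},{a,b,f}} {{d,f},{c,d,f}} {{a,b,c}}
  A234: {{a,b,c}} {{c,d,f}}
  A1234: {{a,b,c}} {{c,d,f}}
C dims 5,14,9,2; δ0: rk 4, SNF 1^4; δ1: rk 7, SNF 1^7; δ2: rk 2, SNF 1^2
degree 0: 5−4−0 = 1 → Ȟ^0 ≅ Z
degree 1: 14−7−4 = 3 → Ȟ^1 ≅ Z^3
degree 2: 9−2−7 = 0 → Ȟ^2 ≅ 0


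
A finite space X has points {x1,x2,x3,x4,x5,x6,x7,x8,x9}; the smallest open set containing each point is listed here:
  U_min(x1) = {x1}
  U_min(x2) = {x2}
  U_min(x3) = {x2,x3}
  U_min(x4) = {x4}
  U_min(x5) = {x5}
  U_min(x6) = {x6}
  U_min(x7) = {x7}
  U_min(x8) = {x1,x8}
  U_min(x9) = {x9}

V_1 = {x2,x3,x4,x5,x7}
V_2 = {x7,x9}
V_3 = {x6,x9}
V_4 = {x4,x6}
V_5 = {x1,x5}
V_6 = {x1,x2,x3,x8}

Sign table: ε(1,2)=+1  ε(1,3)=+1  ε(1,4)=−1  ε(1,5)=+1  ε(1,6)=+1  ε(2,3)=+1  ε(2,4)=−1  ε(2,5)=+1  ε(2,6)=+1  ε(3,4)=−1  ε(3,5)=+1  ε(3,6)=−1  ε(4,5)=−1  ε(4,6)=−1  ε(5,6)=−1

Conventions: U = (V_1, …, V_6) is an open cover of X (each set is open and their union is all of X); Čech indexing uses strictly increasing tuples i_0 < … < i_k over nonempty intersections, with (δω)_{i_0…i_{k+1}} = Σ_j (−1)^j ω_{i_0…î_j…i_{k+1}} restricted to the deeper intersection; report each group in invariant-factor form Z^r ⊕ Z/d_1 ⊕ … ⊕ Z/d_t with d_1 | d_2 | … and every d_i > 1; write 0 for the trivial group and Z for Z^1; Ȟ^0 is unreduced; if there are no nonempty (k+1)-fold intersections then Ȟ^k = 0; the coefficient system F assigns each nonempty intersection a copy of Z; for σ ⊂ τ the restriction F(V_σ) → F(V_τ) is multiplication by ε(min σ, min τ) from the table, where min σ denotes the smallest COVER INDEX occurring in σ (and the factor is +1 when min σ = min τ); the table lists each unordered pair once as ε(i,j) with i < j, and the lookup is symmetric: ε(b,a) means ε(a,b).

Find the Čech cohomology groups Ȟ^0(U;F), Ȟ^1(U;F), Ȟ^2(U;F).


Ȟ^0(U;F) ≅ 0; Ȟ^1(U;F) ≅ Z ⊕ Z/2; Ȟ^2(U;F) ≅ 0

intersection data:
  V12={x7} V14={x4} V15={x5} V16={x2,x3} V23={x9} V34={x6} V56={x1}
C dims 6,7; δ0: rk 6, SNF 1^5·2
Ȟ^0 = (6 − 6) − 0 = 0, so Ȟ^0 ≅ 0
Ȟ^1 = (7 − 0) − 6 = 1 plus torsion [2], so Ȟ^1 ≅ Z ⊕ Z/2
Ȟ^2 = (0 − 0) − 0 = 0, so Ȟ^2 ≅ 0


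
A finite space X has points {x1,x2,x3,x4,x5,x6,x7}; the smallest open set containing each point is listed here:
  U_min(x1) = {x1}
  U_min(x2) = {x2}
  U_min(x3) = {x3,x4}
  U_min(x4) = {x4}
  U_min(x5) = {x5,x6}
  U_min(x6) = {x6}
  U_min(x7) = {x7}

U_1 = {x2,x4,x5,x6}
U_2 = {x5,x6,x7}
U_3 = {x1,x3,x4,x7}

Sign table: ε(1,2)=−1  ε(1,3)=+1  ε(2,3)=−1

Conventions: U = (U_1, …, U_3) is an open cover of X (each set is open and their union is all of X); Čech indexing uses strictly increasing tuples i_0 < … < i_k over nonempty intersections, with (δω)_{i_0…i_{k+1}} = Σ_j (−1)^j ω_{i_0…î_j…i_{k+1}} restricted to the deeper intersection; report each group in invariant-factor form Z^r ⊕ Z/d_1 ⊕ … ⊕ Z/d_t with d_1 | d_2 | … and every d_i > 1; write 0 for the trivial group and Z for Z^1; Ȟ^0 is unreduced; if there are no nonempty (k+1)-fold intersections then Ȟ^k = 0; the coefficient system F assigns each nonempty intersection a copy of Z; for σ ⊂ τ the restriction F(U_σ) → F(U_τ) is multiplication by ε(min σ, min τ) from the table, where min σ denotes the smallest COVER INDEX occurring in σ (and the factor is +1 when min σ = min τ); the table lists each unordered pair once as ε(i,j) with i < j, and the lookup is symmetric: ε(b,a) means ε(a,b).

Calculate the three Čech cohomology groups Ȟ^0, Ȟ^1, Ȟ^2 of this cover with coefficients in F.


nonempty overlaps:
  U12={x5,x6} U13={x4} U23={x7}
C dims 3,3; δ0: rk 2, SNF 1^2
degree 0: 3−2−0 = 1 → Ȟ^0 ≅ Z
degree 1: 3−0−2 = 1 → Ȟ^1 ≅ Z
degree 2: 0−0−0 = 0 → Ȟ^2 ≅ 0

Ȟ^0 = Z,  Ȟ^1 = Z,  Ȟ^2 = 0


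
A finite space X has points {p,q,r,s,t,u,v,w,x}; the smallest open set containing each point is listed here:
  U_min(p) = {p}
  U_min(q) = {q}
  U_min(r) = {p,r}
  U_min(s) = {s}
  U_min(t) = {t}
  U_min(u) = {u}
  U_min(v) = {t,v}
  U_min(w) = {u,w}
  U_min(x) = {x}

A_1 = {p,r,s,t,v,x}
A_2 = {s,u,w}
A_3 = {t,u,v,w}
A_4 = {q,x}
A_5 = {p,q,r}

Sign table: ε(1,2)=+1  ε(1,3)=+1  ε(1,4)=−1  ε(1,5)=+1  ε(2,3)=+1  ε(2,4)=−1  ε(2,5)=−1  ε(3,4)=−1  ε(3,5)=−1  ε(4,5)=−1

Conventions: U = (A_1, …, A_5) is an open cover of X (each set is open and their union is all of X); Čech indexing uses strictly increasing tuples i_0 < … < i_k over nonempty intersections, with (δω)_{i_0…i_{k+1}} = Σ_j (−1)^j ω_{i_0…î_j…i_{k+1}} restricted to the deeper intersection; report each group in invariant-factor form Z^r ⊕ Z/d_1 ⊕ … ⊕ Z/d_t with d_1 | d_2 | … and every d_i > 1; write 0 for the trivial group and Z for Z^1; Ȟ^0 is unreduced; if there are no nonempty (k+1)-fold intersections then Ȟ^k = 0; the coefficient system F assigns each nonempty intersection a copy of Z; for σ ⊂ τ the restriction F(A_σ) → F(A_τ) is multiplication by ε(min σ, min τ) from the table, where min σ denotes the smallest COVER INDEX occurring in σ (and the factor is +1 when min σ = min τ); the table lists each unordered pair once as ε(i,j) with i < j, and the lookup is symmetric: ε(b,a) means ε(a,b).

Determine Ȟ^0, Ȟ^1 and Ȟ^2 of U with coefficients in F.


Ȟ^0(U;F) ≅ Z, Ȟ^1(U;F) ≅ Z^2 and Ȟ^2(U;F) ≅ 0

nonempty overlaps:
  A12={s} A13={t,v} A14={x} A15={p,r} A23={u,w} A45={q}
C dims 5,6; δ0: rk 4, SNF 1^4
degree 0: 5−4−0 = 1 → Ȟ^0 ≅ Z
degree 1: 6−0−4 = 2 → Ȟ^1 ≅ Z^2
degree 2: 0−0−0 = 0 → Ȟ^2 ≅ 0


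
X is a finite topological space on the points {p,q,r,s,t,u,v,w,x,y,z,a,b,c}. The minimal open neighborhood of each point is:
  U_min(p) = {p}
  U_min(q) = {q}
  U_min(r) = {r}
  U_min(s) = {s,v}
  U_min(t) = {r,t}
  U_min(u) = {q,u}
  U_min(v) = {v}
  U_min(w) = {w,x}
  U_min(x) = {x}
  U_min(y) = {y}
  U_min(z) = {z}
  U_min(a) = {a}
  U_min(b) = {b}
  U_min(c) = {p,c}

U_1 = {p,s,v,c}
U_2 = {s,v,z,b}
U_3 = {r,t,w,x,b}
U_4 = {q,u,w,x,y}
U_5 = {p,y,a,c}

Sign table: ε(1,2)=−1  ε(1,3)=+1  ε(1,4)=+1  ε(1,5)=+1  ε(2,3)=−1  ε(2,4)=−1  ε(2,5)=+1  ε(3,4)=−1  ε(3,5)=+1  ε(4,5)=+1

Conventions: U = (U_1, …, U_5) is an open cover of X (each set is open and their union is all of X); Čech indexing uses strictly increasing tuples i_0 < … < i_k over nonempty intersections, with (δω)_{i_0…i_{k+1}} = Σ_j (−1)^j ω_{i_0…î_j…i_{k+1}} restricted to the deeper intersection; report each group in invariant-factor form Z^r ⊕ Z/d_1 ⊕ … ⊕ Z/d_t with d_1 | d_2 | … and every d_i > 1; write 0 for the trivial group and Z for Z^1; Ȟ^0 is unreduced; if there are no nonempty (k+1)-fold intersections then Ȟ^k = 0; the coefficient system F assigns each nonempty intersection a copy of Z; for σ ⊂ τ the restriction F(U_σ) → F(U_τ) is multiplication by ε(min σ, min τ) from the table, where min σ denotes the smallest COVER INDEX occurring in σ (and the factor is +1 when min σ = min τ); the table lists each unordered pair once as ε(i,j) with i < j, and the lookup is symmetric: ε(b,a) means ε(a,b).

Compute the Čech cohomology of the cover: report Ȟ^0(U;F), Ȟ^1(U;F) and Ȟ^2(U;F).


Ȟ^0 ≅ 0, Ȟ^1 ≅ Z/2 and Ȟ^2 ≅ 0

cover nerve:
  U12={s,v} U15={p,c} U23={b} U34={w,x} U45={y}
C dims 5,5; δ0: rk 5, SNF 1^4·2
Ȟ^0: (5−5)−0=0 ⇒ 0
Ȟ^1: (5−0)−5=0 plus torsion [2] ⇒ Z/2
Ȟ^2: (0−0)−0=0 ⇒ 0


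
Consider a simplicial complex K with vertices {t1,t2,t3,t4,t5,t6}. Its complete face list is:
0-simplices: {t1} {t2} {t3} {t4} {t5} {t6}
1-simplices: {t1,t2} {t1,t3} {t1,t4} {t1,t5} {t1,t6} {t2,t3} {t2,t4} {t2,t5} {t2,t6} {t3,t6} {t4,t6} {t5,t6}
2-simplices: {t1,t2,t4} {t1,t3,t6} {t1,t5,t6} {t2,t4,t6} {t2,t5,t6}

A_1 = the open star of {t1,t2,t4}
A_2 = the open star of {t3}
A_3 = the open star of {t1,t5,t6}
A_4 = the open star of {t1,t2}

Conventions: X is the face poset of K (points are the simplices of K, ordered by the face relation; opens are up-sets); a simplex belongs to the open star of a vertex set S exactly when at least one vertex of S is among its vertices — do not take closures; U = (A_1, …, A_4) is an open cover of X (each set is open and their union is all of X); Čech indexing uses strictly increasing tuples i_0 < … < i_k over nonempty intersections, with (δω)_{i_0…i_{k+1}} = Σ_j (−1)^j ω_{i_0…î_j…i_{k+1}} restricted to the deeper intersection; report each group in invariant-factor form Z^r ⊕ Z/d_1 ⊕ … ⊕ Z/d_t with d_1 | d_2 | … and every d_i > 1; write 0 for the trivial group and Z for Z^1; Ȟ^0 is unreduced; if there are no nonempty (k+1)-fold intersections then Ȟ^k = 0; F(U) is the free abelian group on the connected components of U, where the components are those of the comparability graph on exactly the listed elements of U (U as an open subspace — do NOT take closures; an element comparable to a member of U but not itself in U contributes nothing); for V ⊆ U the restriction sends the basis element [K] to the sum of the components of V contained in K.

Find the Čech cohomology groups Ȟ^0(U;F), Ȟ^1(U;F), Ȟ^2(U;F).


Ȟ^0 = Z; Ȟ^1 = Z^2; Ȟ^2 = 0

nerve simplices:
  A1={{t1},{t2},{t4},{t1,t2},{t1,t3},{t1,t4},{t1,t5},{t1,t6},{t2,t3},{t2,t4},{t2,t5},{t2,t6},{t4,t6},{t1,t2,t4},{t1,t3,t6},{t1,t5,t6},{t2,t4,t6},{t2,t5,t6}} A2={{t3},{t1,t3},{t2,t3},{t3,t6},{t1,t3,t6}} A3={{t1},{t5},{t6},{t1,t2},{t1,t3},{t1,t4},{t1,t5},{t1,t6},{t2,t5},{t2,t6},{t3,t6},{t4,t6},{t5,t6},{t1,t2,t4},{t1,t3,t6},{t1,t5,t6},{t2,t4,t6},{t2,t5,t6}} A4={{t1},{t2},{t1,t2},{t1,t3},{t1,t4},{t1,t5},{t1,t6},{t2,t3},{t2,t4},{t2,t5},{t2,t6},{t1,t2,t4},{t1,t3,t6},{t1,t5,t6},{t2,t4,t6},{t2,t5,t6}}
  A12={{t1,t3},{t2,t3},{t1,t3,t6}} A13={{t1},{t1,t2},{t1,t3},{t1,t4},{t1,t5},{t1,t6},{t2,t5},{t2,t6},{t4,t6},{t1,t2,t4},{t1,t3,t6},{t1,t5,t6},{t2,t4,t6},{t2,t5,t6}} A14={{t1},{t2},{t1,t2},{t1,t3},{t1,t4},{t1,t5},{t1,t6},{t2,t3},{t2,t4},{t2,t5},{t2,t6},{t1,t2,t4},{t1,t3,t6},{t1,t5,t6},{t2,t4,t6},{t2,t5,t6}} A23={{t1,t3},{t3,t6},{t1,t3,t6}} A24={{t1,t3},{t2,t3},{t1,t3,t6}} A34={{t1},{t1,t2},{t1,t3},{t1,t4},{t1,t5},{t1,t6},{t2,t5},{t2,t6},{t1,t2,t4},{t1,t3,t6},{t1,t5,t6},{t2,t4,t6},{t2,t5,t6}}
  A123={{t1,t3},{t1,t3,t6}} A124={{t1,t3},{t2,t3},{t1,t3,t6}} A134={{t1},{t1,t2},{t1,t3},{t1,t4},{t1,t5},{t1,t6},{t2,t5},{t2,t6},{t1,t2,t4},{t1,t3,t6},{t1,t5,t6},{t2,t4,t6},{t2,t5,t6}} A234={{t1,t3},{t1,t3,t6}}
  A1234={{t1,t3},{t1,t3,t6}}
components per intersection:
  A1: {{t1},{t2},{t4},{t1,t2},{t1,t3},{t1,t4},{t1,t5},{t1,t6},{t2,t3},{t2,t4},{t2,t5},{t2,t6},{t4,t6},{t1,t2,t4},{t1,t3,t6},{t1,t5,t6},{t2,t4,t6},{t2,t5,t6}}
  A2: {{t3},{t1,t3},{t2,t3},{t3,t6},{t1,t3,t6}}
  A3: {{t1},{t5},{t6},{t1,t2},{t1,t3},{t1,t4},{t1,t5},{t1,t6},{t2,t5},{t2,t6},{t3,t6},{t4,t6},{t5,t6},{t1,t2,t4},{t1,t3,t6},{t1,t5,t6},{t2,t4,t6},{t2,t5,t6}}
  A4: {{t1},{t2},{t1,t2},{t1,t3},{t1,t4},{t1,t5},{t1,t6},{t2,t3},{t2,t4},{t2,t5},{t2,t6},{t1,t2,t4},{t1,t3,t6},{t1,t5,t6},{t2,t4,t6},{t2,t5,t6}}
  A12: {{t1,t3},{t1,t3,t6}} {{t2,t3}}
  A13: {{t1},{t1,t2},{t1,t3},{t1,t4},{t1,t5},{t1,t6},{t1,t2,t4},{t1,t3,t6},{t1,t5,t6}} {{t2,t5},{t2,t6},{t4,t6},{t2,t4,t6},{t2,t5,t6}}
  A14: {{t1},{t2},{t1,t2},{t1,t3},{t1,t4},{t1,t5},{t1,t6},{t2,t3},{t2,t4},{t2,t5},{t2,t6},{t1,t2,t4},{t1,t3,t6},{t1,t5,t6},{t2,t4,t6},{t2,t5,t6}}
  A23: {{t1,t3},{t3,t6},{t1,t3,t6}}
  A24: {{t1,t3},{t1,t3,t6}} {{t2,t3}}
  A34: {{t1},{t1,t2},{t1,t3},{t1,t4},{t1,t5},{t1,t6},{t1,t2,t4},{t1,t3,t6},{t1,t5,t6}} {{t2,t5},{t2,t6},{t2,t4,t6},{t2,t5,t6}}
  A123: {{t1,t3},{t1,t3,t6}}
  A124: {{t1,t3},{t1,t3,t6}} {{t2,t3}}
  A134: {{t1},{t1,t2},{t1,t3},{t1,t4},{t1,t5},{t1,t6},{t1,t2,t4},{t1,t3,t6},{t1,t5,t6}} {{t2,t5},{t2,t6},{t2,t4,t6},{t2,t5,t6}}
  A234: {{t1,t3},{t1,t3,t6}}
  A1234: {{t1,t3},{t1,t3,t6}}
C dims 4,10,6,1; δ0: rk 3, SNF 1^3; δ1: rk 5, SNF 1^5; δ2: rk 1, SNF 1^1
degree 0: 4−3−0 = 1 → Ȟ^0 ≅ Z
degree 1: 10−5−3 = 2 → Ȟ^1 ≅ Z^2
degree 2: 6−1−5 = 0 → Ȟ^2 ≅ 0


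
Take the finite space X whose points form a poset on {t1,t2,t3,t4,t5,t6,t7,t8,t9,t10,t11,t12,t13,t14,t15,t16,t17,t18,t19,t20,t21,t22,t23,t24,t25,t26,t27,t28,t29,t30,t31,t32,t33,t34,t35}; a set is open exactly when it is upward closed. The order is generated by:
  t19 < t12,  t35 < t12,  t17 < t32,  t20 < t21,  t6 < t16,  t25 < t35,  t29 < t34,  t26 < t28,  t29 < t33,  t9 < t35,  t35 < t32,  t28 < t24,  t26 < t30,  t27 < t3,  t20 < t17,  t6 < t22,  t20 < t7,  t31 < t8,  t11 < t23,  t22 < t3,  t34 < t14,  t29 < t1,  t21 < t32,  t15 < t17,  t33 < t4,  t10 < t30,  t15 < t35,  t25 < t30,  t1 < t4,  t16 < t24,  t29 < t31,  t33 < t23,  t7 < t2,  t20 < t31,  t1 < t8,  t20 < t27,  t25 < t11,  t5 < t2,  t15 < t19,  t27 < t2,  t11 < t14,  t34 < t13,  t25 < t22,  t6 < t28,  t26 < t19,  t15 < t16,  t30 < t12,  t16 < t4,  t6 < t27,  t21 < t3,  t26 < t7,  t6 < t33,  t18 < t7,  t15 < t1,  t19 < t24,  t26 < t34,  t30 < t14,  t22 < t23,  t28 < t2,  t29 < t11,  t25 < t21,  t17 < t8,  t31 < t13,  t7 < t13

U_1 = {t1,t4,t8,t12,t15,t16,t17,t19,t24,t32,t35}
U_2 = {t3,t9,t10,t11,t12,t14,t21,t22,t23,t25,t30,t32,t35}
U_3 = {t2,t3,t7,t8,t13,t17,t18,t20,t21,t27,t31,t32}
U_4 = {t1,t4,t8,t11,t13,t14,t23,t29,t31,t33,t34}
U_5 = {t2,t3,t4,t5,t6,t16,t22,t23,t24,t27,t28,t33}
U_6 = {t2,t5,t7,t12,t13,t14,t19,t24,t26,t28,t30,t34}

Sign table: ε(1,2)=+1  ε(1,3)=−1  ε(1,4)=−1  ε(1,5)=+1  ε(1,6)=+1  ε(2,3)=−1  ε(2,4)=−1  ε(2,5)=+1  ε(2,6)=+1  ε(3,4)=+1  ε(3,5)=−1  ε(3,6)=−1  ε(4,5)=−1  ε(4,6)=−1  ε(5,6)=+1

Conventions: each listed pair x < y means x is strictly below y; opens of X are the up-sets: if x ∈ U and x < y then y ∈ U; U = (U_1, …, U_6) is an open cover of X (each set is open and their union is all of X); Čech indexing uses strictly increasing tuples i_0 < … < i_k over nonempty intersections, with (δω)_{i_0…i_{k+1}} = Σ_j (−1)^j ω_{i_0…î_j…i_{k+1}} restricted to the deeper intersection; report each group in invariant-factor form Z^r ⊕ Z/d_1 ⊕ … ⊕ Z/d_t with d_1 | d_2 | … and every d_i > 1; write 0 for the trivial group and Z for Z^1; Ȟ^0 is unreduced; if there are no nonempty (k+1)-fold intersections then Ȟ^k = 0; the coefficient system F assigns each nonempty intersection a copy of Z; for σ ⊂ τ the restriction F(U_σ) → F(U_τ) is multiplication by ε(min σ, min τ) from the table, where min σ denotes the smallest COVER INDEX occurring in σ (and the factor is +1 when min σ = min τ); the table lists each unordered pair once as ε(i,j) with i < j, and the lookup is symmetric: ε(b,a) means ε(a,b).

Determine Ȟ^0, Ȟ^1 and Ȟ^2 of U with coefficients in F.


Ȟ^0 = Z; Ȟ^1 = 0; Ȟ^2 = Z/2

nonempty intersections:
  U12={t12,t32,t35} U13={t8,t17,t32} U14={t1,t4,t8} U15={t4,t16,t24} U16={t12,t19,t24} U23={t3,t21,t32} U24={t11,t14,t23} U25={t3,t22,t23} U26={t12,t14,t30} U34={t8,t13,t31} U35={t2,t3,t27} U36={t2,t7,t13} U45={t4,t23,t33} U46={t13,t14,t34} U56={t2,t5,t24,t28}
  U123={t32} U126={t12} U134={t8} U145={t4} U156={t24} U235={t3} U245={t23} U246={t14} U346={t13} U356={t2}
C dims 6,15,10; δ0: rk 5, SNF 1^5; δ1: rk 10, SNF 1^9·2
Ȟ^0: (6−5)−0=1 ⇒ Z
Ȟ^1: (15−10)−5=0 ⇒ 0
Ȟ^2: (10−0)−10=0 plus torsion [2] ⇒ Z/2


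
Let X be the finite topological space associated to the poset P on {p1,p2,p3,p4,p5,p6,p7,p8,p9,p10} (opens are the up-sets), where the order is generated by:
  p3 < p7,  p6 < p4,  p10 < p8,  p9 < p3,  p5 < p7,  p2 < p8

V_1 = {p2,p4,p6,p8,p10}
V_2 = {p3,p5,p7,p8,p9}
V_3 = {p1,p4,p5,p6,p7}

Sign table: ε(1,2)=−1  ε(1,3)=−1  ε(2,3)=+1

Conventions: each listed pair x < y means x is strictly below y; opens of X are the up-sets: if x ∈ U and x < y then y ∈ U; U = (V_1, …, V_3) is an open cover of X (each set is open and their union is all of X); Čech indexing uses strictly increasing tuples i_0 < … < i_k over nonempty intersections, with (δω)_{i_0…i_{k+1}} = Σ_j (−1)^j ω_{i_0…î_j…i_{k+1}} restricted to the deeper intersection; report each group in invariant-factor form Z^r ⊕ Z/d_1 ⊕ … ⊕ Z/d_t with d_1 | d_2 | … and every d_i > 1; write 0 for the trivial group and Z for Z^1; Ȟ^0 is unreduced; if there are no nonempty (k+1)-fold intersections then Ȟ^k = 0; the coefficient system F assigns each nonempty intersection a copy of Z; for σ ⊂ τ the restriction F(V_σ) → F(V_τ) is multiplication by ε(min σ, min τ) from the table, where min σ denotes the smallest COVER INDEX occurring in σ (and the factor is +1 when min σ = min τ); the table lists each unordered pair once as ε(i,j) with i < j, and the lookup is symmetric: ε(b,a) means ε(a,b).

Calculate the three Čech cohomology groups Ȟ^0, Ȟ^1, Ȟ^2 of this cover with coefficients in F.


nerve simplices:
  V12={p8} V13={p4,p6} V23={p5,p7}
C dims 3,3; δ0: rk 2, SNF 1^2
degree 0: 3−2−0 = 1 → Ȟ^0 ≅ Z
degree 1: 3−0−2 = 1 → Ȟ^1 ≅ Z
degree 2: 0−0−0 = 0 → Ȟ^2 ≅ 0

Ȟ^0(U;F) ≅ Z, Ȟ^1(U;F) ≅ Z and Ȟ^2(U;F) ≅ 0


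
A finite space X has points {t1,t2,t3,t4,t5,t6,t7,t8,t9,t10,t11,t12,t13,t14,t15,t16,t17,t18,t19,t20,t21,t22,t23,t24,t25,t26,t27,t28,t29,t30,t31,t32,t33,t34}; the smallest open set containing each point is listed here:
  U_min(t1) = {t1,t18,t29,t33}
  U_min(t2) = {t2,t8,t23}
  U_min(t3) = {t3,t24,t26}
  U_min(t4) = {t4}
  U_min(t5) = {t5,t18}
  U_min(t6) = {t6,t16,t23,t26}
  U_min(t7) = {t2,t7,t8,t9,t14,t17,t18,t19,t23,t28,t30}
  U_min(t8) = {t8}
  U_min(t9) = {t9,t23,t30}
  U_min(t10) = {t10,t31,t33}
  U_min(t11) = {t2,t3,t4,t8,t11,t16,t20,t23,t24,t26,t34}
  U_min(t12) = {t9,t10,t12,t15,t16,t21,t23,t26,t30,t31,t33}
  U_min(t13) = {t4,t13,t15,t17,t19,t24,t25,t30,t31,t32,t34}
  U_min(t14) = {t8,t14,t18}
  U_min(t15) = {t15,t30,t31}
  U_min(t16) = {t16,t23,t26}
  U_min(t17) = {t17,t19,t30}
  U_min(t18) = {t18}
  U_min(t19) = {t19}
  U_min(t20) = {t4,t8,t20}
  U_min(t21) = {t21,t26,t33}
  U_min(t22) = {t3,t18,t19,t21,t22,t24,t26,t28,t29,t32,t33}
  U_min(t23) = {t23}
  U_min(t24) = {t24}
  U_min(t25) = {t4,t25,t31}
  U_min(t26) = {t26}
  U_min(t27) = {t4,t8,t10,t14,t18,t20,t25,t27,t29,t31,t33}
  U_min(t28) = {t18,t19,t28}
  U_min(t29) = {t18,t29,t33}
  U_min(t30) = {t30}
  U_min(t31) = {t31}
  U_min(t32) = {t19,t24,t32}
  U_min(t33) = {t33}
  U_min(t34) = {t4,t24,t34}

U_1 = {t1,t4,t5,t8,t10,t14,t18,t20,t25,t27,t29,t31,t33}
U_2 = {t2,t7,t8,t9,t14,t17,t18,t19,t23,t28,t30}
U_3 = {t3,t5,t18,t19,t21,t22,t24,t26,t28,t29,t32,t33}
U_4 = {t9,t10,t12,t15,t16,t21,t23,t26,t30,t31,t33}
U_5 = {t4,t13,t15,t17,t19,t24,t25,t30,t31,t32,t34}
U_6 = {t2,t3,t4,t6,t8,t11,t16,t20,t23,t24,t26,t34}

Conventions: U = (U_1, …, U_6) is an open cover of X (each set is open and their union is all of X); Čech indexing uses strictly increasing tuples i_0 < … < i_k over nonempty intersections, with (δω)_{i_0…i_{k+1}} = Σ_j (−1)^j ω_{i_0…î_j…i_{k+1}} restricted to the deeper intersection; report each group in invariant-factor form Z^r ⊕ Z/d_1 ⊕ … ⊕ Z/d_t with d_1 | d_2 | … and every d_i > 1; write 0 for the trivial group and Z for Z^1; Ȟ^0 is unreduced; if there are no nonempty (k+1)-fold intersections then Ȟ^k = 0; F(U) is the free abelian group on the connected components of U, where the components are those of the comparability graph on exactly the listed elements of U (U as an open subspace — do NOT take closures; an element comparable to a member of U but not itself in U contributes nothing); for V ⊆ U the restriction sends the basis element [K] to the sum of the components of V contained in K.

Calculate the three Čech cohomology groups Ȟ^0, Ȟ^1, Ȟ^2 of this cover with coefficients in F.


Ȟ^0 = Z,  Ȟ^1 = 0,  Ȟ^2 = Z/2

nerve simplices:
  U12={t8,t14,t18} U13={t5,t18,t29,t33} U14={t10,t31,t33} U15={t4,t25,t31} U16={t4,t8,t20} U23={t18,t19,t28} U24={t9,t23,t30} U25={t17,t19,t30} U26={t2,t8,t23} U34={t21,t26,t33} U35={t19,t24,t32} U36={t3,t24,t26} U45={t15,t30,t31} U46={t16,t23,t26} U56={t4,t24,t34}
  U123={t18} U126={t8} U134={t33} U145={t31} U156={t4} U235={t19} U245={t30} U246={t23} U346={t26} U356={t24}
components per intersection:
  U1: {t1,t4,t5,t8,t10,t14,t18,t20,t25,t27,t29,t31,t33}
  U2: {t2,t7,t8,t9,t14,t17,t18,t19,t23,t28,t30}
  U3: {t3,t5,t18,t19,t21,t22,t24,t26,t28,t29,t32,t33}
  U4: {t9,t10,t12,t15,t16,t21,t23,t26,t30,t31,t33}
  U5: {t4,t13,t15,t17,t19,t24,t25,t30,t31,t32,t34}
  U6: {t2,t3,t4,t6,t8,t11,t16,t20,t23,t24,t26,t34}
  U12: {t8,t14,t18}
  U13: {t5,t18,t29,t33}
  U14: {t10,t31,t33}
  U15: {t4,t25,t31}
  U16: {t4,t8,t20}
  U23: {t18,t19,t28}
  U24: {t9,t23,t30}
  U25: {t17,t19,t30}
  U26: {t2,t8,t23}
  U34: {t21,t26,t33}
  U35: {t19,t24,t32}
  U36: {t3,t24,t26}
  U45: {t15,t30,t31}
  U46: {t16,t23,t26}
  U56: {t4,t24,t34}
  U123: {t18}
  U126: {t8}
  U134: {t33}
  U145: {t31}
  U156: {t4}
  U235: {t19}
  U245: {t30}
  U246: {t23}
  U346: {t26}
  U356: {t24}
C dims 6,15,10; δ0: rk 5, SNF 1^5; δ1: rk 10, SNF 1^9·2
degree 0: 6−5−0 = 1 → Ȟ^0 ≅ Z
degree 1: 15−10−5 = 0 → Ȟ^1 ≅ 0
degree 2: 10−0−10 = 0 plus torsion [2] → Ȟ^2 ≅ Z/2


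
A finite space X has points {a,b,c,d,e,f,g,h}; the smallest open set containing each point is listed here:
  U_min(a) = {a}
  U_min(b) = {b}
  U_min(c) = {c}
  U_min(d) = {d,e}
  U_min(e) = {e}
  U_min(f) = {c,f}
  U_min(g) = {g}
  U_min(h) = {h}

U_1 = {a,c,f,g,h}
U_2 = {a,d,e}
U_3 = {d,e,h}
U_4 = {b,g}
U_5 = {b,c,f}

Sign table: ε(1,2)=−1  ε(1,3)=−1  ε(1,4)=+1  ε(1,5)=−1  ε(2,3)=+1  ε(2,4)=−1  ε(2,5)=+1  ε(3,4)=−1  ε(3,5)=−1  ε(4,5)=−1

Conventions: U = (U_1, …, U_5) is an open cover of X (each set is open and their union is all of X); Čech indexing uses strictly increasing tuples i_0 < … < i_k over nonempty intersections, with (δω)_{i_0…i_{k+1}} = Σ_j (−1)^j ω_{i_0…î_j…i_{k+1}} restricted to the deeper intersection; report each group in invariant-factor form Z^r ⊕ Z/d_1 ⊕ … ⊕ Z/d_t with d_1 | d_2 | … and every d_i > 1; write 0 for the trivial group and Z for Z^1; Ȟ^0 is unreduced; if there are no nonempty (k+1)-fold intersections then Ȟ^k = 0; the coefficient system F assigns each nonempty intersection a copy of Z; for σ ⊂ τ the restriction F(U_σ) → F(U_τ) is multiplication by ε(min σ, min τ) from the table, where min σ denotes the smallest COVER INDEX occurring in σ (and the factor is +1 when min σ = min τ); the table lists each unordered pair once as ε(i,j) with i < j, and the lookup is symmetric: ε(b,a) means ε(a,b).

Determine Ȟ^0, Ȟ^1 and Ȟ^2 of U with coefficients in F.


nerve simplices:
  U12={a} U13={h} U14={g} U15={c,f} U23={d,e} U45={b}
C dims 5,6; δ0: rk 4, SNF 1^4
degree 0: 5−4−0 = 1 → Ȟ^0 ≅ Z
degree 1: 6−0−4 = 2 → Ȟ^1 ≅ Z^2
degree 2: 0−0−0 = 0 → Ȟ^2 ≅ 0

Ȟ^0(U;F) ≅ Z, Ȟ^1(U;F) ≅ Z^2, Ȟ^2(U;F) ≅ 0


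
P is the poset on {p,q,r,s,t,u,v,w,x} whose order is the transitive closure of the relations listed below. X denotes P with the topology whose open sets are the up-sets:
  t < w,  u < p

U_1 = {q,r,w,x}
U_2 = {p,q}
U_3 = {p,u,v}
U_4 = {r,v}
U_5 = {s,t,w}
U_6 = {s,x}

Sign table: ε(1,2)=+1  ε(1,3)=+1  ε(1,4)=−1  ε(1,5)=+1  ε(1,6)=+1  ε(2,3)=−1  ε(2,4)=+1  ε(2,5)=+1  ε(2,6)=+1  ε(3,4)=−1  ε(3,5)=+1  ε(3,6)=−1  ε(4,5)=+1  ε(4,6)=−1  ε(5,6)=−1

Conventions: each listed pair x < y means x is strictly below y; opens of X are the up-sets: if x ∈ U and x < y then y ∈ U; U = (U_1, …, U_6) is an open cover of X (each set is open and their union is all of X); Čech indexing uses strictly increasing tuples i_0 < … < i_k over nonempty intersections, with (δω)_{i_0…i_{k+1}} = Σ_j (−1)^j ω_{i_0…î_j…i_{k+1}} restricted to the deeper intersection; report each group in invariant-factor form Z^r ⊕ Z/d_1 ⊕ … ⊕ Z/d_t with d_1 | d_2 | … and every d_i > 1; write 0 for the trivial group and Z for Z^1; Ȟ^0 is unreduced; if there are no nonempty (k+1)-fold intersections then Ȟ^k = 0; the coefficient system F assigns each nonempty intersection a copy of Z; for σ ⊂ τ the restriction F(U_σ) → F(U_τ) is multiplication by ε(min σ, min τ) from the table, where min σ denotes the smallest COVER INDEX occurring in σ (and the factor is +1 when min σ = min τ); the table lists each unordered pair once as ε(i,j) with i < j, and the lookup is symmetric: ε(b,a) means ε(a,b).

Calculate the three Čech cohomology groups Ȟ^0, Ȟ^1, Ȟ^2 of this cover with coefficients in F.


nerve of the cover:
  U12={q} U14={r} U15={w} U16={x} U23={p} U34={v} U56={s}
C dims 6,7; δ0: rk 6, SNF 1^5·2
Ȟ^0 = (6 − 6) − 0 = 0, so Ȟ^0 ≅ 0
Ȟ^1 = (7 − 0) − 6 = 1 plus torsion [2], so Ȟ^1 ≅ Z ⊕ Z/2
Ȟ^2 = (0 − 0) − 0 = 0, so Ȟ^2 ≅ 0

Ȟ^0(U;F) ≅ 0,  Ȟ^1(U;F) ≅ Z ⊕ Z/2,  Ȟ^2(U;F) ≅ 0


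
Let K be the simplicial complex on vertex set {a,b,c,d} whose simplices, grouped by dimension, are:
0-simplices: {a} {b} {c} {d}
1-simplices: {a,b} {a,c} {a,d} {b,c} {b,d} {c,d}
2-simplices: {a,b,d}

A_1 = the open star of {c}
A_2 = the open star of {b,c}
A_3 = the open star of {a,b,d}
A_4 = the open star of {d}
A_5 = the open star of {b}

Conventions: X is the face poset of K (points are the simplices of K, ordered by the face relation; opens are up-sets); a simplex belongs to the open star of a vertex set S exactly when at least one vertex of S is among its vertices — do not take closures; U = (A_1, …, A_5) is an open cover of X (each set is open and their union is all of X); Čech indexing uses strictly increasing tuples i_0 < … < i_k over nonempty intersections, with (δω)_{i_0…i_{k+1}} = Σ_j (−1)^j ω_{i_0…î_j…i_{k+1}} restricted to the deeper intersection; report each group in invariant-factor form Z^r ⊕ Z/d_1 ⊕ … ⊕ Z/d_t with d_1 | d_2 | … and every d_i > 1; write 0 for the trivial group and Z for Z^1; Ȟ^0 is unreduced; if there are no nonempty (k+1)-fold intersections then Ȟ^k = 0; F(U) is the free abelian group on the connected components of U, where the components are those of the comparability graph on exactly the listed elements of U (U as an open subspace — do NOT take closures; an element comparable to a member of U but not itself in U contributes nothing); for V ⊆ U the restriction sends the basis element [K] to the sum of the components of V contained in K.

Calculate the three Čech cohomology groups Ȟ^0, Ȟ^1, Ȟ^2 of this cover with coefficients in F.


nonempty overlaps:
  A1={{c},{a,c},{b,c},{c,d}} A2={{b},{c},{a,b},{a,c},{b,c},{b,d},{c,d},{a,b,d}} A3={{a},{b},{d},{a,b},{a,c},{a,d},{b,c},{b,d},{c,d},{a,b,d}} A4={{d},{a,d},{b,d},{c,d},{a,b,d}} A5={{b},{a,b},{b,c},{b,d},{a,b,d}}
  A12={{c},{a,c},{b,c},{c,d}} A13={{a,c},{b,c},{c,d}} A14={{c,d}} A15={{b,c}} A23={{b},{a,b},{a,c},{b,c},{b,d},{c,d},{a,b,d}} A24={{b,d},{c,d},{a,b,d}} A25={{b},{a,b},{b,c},{b,d},{a,b,d}} A34={{d},{a,d},{b,d},{c,d},{a,b,d}} A35={{b},{a,b},{b,c},{b,d},{a,b,d}} A45={{b,d},{a,b,d}}
  A123={{a,c},{b,c},{c,d}} A124={{c,d}} A125={{b,c}} A134={{c,d}} A135={{b,c}} A234={{b,d},{c,d},{a,b,d}} A235={{b},{a,b},{b,c},{b,d},{a,b,d}} A245={{b,d},{a,b,d}} A345={{b,d},{a,b,d}}
  A1234={{c,d}} A1235={{b,c}} A2345={{b,d},{a,b,d}}
components per intersection:
  A1: {{c},{a,c},{b,c},{c,d}}
  A2: {{b},{c},{a,b},{a,c},{b,c},{b,d},{c,d},{a,b,d}}
  A3: {{a},{b},{d},{a,b},{a,c},{a,d},{b,c},{b,d},{c,d},{a,b,d}}
  A4: {{d},{a,d},{b,d},{c,d},{a,b,d}}
  A5: {{b},{a,b},{b,c},{b,d},{a,b,d}}
  A12: {{c},{a,c},{b,c},{c,d}}
  A13: {{a,c}} {{b,c}} {{c,d}}
  A14: {{c,d}}
  A15: {{b,c}}
  A23: {{b},{a,b},{b,c},{b,d},{a,b,d}} {{a,c}} {{c,d}}
  A24: {{b,d},{a,b,d}} {{c,d}}
  A25: {{b},{a,b},{b,c},{b,d},{a,b,d}}
  A34: {{d},{a,d},{b,d},{c,d},{a,b,d}}
  A35: {{b},{a,b},{b,c},{b,d},{a,b,d}}
  A45: {{b,d},{a,b,d}}
  A123: {{a,c}} {{b,c}} {{c,d}}
  A124: {{c,d}}
  A125: {{b,c}}
  A134: {{c,d}}
  A135: {{b,c}}
  A234: {{b,d},{a,b,d}} {{c,d}}
  A235: {{b},{a,b},{b,c},{b,d},{a,b,d}}
  A245: {{b,d},{a,b,d}}
  A345: {{b,d},{a,b,d}}
  A1234: {{c,d}}
  A1235: {{b,c}}
  A2345: {{b,d},{a,b,d}}
C dims 5,15,12,3; δ0: rk 4, SNF 1^4; δ1: rk 9, SNF 1^9; δ2: rk 3, SNF 1^3
degree 0: 5−4−0 = 1 → Ȟ^0 ≅ Z
degree 1: 15−9−4 = 2 → Ȟ^1 ≅ Z^2
degree 2: 12−3−9 = 0 → Ȟ^2 ≅ 0

Ȟ^0 ≅ Z; Ȟ^1 ≅ Z^2; Ȟ^2 ≅ 0


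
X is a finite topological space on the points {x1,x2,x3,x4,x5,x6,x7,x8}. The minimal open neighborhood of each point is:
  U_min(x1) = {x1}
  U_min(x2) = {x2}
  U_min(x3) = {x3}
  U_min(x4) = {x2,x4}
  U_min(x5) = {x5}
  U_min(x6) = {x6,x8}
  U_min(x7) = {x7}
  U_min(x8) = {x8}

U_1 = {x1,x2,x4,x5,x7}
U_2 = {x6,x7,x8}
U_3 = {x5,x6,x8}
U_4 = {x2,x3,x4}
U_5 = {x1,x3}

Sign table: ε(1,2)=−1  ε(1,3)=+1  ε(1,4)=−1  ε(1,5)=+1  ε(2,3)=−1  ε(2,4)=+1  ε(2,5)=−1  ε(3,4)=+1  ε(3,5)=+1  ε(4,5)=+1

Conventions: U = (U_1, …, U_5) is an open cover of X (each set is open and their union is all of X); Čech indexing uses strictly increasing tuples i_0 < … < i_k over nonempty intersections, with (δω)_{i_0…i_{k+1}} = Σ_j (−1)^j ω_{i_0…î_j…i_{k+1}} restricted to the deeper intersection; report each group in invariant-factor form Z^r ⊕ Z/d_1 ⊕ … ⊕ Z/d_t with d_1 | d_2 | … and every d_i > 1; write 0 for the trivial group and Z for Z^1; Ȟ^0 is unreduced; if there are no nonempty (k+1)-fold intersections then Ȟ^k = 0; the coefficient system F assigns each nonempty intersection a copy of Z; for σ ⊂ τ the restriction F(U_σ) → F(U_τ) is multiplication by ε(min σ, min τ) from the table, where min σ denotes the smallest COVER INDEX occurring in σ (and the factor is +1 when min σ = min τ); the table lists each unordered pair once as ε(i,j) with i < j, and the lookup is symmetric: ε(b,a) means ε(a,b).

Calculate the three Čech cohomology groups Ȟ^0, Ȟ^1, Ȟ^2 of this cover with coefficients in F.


Ȟ^0 = 0,  Ȟ^1 = Z ⊕ Z/2,  Ȟ^2 = 0

intersection data:
  U12={x7} U13={x5} U14={x2,x4} U15={x1} U23={x6,x8} U45={x3}
C dims 5,6; δ0: rk 5, SNF 1^4·2
Ȟ^0 = (5 − 5) − 0 = 0, so Ȟ^0 ≅ 0
Ȟ^1 = (6 − 0) − 5 = 1 plus torsion [2], so Ȟ^1 ≅ Z ⊕ Z/2
Ȟ^2 = (0 − 0) − 0 = 0, so Ȟ^2 ≅ 0


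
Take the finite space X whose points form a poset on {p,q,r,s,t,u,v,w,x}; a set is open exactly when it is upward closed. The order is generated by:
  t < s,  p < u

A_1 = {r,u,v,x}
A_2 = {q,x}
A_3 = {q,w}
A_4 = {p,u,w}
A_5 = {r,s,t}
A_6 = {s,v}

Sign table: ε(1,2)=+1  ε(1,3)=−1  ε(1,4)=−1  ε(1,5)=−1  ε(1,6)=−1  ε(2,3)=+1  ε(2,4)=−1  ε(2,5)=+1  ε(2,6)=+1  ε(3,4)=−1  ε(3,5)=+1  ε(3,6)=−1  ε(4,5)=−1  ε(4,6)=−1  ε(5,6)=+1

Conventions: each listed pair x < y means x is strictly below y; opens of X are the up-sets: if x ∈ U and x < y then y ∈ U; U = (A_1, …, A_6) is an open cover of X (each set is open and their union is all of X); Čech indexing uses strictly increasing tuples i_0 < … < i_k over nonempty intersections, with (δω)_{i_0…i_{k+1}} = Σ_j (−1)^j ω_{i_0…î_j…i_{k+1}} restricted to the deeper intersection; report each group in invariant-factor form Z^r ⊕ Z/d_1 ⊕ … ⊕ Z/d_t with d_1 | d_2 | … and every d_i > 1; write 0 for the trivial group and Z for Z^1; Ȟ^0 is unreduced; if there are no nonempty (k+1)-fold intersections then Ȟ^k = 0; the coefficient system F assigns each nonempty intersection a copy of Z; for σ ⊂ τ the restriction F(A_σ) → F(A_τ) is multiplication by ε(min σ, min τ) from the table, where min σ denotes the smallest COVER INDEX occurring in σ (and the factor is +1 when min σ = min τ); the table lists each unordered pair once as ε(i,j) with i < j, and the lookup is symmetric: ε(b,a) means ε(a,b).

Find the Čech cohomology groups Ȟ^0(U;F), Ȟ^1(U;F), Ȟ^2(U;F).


nerve of the cover:
  A12={x} A14={u} A15={r} A16={v} A23={q} A34={w} A56={s}
C dims 6,7; δ0: rk 5, SNF 1^5
Ȟ^0 = (6 − 5) − 0 = 1, so Ȟ^0 ≅ Z
Ȟ^1 = (7 − 0) − 5 = 2, so Ȟ^1 ≅ Z^2
Ȟ^2 = (0 − 0) − 0 = 0, so Ȟ^2 ≅ 0

Ȟ^0(U;F) ≅ Z,  Ȟ^1(U;F) ≅ Z^2,  Ȟ^2(U;F) ≅ 0


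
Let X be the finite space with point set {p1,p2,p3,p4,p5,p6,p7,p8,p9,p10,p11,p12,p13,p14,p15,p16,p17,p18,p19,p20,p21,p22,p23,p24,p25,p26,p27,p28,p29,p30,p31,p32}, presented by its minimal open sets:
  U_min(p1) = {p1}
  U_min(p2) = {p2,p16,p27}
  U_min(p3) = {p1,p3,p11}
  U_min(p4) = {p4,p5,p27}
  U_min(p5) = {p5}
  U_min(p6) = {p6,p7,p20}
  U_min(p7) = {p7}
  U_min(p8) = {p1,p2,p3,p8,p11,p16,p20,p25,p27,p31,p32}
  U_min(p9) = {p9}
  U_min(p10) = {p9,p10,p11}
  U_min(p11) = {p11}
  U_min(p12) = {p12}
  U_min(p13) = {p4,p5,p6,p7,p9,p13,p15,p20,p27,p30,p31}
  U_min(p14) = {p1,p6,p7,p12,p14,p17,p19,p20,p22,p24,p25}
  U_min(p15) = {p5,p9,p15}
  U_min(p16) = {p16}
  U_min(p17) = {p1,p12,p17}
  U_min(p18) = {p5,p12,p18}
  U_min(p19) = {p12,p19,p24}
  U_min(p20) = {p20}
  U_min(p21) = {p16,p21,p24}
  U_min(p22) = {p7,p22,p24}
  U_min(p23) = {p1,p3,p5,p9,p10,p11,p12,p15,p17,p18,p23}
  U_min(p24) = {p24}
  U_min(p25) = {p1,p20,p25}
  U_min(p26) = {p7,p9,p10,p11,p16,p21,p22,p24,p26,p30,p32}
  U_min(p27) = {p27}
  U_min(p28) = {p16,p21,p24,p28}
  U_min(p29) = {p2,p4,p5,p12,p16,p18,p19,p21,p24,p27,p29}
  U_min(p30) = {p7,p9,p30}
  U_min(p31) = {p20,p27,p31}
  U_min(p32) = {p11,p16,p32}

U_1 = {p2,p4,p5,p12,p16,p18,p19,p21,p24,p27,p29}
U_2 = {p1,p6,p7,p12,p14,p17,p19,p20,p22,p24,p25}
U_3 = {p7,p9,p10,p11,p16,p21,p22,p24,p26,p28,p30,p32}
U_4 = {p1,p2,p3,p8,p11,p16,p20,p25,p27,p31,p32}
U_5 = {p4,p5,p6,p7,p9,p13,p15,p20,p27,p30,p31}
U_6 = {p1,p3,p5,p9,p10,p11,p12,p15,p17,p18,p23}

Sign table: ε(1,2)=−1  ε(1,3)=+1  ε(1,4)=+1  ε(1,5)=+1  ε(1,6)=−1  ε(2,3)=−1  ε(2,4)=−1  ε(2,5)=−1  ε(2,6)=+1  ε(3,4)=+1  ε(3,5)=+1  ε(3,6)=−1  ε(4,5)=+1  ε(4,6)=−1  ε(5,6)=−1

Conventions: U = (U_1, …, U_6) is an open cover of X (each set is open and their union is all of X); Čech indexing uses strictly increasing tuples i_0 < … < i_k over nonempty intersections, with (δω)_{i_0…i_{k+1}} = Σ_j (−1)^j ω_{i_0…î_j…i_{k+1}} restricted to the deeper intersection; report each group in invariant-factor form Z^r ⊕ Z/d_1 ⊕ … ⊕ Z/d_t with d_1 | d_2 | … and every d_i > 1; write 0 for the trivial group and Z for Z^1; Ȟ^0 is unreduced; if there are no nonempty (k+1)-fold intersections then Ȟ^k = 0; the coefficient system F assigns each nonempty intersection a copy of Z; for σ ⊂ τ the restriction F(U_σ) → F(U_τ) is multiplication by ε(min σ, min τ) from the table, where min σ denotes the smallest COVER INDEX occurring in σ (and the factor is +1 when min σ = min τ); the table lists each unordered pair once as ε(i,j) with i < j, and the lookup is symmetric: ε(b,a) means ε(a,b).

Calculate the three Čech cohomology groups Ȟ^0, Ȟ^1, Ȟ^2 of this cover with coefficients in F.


Ȟ^0 ≅ Z,  Ȟ^1 ≅ 0,  Ȟ^2 ≅ Z/2

nerve simplices:
  U12={p12,p19,p24} U13={p16,p21,p24} U14={p2,p16,p27} U15={p4,p5,p27} U16={p5,p12,p18} U23={p7,p22,p24} U24={p1,p20,p25} U25={p6,p7,p20} U26={p1,p12,p17} U34={p11,p16,p32} U35={p7,p9,p30} U36={p9,p10,p11} U45={p20,p27,p31} U46={p1,p3,p11} U56={p5,p9,p15}
  U123={p24} U126={p12} U134={p16} U145={p27} U156={p5} U235={p7} U245={p20} U246={p1} U346={p11} U356={p9}
C dims 6,15,10; δ0: rk 5, SNF 1^5; δ1: rk 10, SNF 1^9·2
degree 0: 6−5−0 = 1 → Ȟ^0 ≅ Z
degree 1: 15−10−5 = 0 → Ȟ^1 ≅ 0
degree 2: 10−0−10 = 0 plus torsion [2] → Ȟ^2 ≅ Z/2


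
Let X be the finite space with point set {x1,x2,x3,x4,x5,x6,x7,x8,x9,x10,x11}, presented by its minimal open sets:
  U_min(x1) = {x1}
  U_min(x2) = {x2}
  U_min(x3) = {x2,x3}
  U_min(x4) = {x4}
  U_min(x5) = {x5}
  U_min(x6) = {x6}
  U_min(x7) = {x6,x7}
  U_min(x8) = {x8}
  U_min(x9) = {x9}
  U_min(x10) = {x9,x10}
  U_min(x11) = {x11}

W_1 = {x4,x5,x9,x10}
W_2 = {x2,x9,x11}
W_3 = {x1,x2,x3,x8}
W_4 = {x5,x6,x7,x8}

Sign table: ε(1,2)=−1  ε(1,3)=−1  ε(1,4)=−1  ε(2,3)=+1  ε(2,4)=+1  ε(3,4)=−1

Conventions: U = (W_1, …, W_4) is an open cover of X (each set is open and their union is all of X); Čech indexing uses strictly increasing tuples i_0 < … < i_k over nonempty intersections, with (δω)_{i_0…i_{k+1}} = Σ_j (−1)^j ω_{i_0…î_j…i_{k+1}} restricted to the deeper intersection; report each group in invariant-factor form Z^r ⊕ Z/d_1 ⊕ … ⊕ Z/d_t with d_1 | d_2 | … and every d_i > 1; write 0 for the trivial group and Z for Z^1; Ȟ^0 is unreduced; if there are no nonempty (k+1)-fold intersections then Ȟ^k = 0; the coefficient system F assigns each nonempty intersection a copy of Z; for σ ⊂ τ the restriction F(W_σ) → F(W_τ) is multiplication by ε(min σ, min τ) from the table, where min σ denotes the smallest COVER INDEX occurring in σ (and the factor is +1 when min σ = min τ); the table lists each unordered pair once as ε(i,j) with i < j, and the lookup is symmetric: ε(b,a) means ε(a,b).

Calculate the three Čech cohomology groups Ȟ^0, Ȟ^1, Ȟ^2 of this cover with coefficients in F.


Ȟ^0 ≅ 0,  Ȟ^1 ≅ Z/2,  Ȟ^2 ≅ 0

nonempty overlaps:
  W12={x9} W14={x5} W23={x2} W34={x8}
C dims 4,4; δ0: rk 4, SNF 1^3·2
degree 0: 4−4−0 = 0 → Ȟ^0 ≅ 0
degree 1: 4−0−4 = 0 plus torsion [2] → Ȟ^1 ≅ Z/2
degree 2: 0−0−0 = 0 → Ȟ^2 ≅ 0


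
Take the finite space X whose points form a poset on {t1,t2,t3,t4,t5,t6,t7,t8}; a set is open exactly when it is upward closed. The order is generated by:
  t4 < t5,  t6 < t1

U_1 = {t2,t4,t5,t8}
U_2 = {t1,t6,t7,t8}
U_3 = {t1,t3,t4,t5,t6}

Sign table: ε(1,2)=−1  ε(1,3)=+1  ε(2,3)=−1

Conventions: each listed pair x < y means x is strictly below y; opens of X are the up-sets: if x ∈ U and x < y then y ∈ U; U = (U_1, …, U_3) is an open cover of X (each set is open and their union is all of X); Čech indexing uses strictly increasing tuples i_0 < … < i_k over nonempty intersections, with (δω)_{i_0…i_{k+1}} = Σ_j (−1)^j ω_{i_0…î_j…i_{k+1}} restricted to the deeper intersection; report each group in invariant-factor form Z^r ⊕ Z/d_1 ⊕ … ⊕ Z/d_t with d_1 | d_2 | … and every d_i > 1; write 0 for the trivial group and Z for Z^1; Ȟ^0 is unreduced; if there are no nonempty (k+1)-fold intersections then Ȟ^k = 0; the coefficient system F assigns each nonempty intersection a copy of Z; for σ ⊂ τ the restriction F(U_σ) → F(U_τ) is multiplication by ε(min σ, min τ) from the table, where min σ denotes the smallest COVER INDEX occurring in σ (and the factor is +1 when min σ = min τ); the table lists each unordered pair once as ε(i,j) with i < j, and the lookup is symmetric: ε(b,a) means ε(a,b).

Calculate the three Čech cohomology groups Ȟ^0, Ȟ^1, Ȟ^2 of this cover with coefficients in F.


nonempty overlaps:
  U12={t8} U13={t4,t5} U23={t1,t6}
C dims 3,3; δ0: rk 2, SNF 1^2
degree 0: 3−2−0 = 1 → Ȟ^0 ≅ Z
degree 1: 3−0−2 = 1 → Ȟ^1 ≅ Z
degree 2: 0−0−0 = 0 → Ȟ^2 ≅ 0

Ȟ^0(U;F) ≅ Z, Ȟ^1(U;F) ≅ Z and Ȟ^2(U;F) ≅ 0
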